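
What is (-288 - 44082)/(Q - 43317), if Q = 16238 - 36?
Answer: 18/11 ≈ 1.6364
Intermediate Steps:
Q = 16202
(-288 - 44082)/(Q - 43317) = (-288 - 44082)/(16202 - 43317) = -44370/(-27115) = -44370*(-1/27115) = 18/11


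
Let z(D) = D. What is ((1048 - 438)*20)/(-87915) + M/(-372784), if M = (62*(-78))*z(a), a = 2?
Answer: -92441273/819332634 ≈ -0.11283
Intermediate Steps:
M = -9672 (M = (62*(-78))*2 = -4836*2 = -9672)
((1048 - 438)*20)/(-87915) + M/(-372784) = ((1048 - 438)*20)/(-87915) - 9672/(-372784) = (610*20)*(-1/87915) - 9672*(-1/372784) = 12200*(-1/87915) + 1209/46598 = -2440/17583 + 1209/46598 = -92441273/819332634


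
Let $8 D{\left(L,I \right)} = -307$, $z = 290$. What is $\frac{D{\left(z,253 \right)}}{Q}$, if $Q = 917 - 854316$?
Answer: $\frac{307}{6827192} \approx 4.4967 \cdot 10^{-5}$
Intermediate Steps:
$D{\left(L,I \right)} = - \frac{307}{8}$ ($D{\left(L,I \right)} = \frac{1}{8} \left(-307\right) = - \frac{307}{8}$)
$Q = -853399$ ($Q = 917 - 854316 = -853399$)
$\frac{D{\left(z,253 \right)}}{Q} = - \frac{307}{8 \left(-853399\right)} = \left(- \frac{307}{8}\right) \left(- \frac{1}{853399}\right) = \frac{307}{6827192}$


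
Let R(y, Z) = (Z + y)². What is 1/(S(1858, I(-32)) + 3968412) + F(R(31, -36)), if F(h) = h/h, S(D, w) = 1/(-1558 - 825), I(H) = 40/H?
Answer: 9456728178/9456725795 ≈ 1.0000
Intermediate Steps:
S(D, w) = -1/2383 (S(D, w) = 1/(-2383) = -1/2383)
F(h) = 1
1/(S(1858, I(-32)) + 3968412) + F(R(31, -36)) = 1/(-1/2383 + 3968412) + 1 = 1/(9456725795/2383) + 1 = 2383/9456725795 + 1 = 9456728178/9456725795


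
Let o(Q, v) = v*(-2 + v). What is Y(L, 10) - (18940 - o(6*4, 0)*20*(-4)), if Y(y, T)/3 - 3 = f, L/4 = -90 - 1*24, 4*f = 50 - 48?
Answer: -37859/2 ≈ -18930.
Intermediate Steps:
f = 1/2 (f = (50 - 48)/4 = (1/4)*2 = 1/2 ≈ 0.50000)
L = -456 (L = 4*(-90 - 1*24) = 4*(-90 - 24) = 4*(-114) = -456)
Y(y, T) = 21/2 (Y(y, T) = 9 + 3*(1/2) = 9 + 3/2 = 21/2)
Y(L, 10) - (18940 - o(6*4, 0)*20*(-4)) = 21/2 - (18940 - (0*(-2 + 0))*20*(-4)) = 21/2 - (18940 - (0*(-2))*20*(-4)) = 21/2 - (18940 - 0*20*(-4)) = 21/2 - (18940 - 0*(-4)) = 21/2 - (18940 - 1*0) = 21/2 - (18940 + 0) = 21/2 - 1*18940 = 21/2 - 18940 = -37859/2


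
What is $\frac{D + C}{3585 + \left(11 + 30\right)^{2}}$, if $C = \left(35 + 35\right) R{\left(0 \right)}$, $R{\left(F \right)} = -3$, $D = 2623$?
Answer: $\frac{2413}{5266} \approx 0.45822$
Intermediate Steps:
$C = -210$ ($C = \left(35 + 35\right) \left(-3\right) = 70 \left(-3\right) = -210$)
$\frac{D + C}{3585 + \left(11 + 30\right)^{2}} = \frac{2623 - 210}{3585 + \left(11 + 30\right)^{2}} = \frac{2413}{3585 + 41^{2}} = \frac{2413}{3585 + 1681} = \frac{2413}{5266}$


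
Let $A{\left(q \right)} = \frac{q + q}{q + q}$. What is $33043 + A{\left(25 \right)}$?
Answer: $33044$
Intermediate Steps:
$A{\left(q \right)} = 1$ ($A{\left(q \right)} = \frac{2 q}{2 q} = 2 q \frac{1}{2 q} = 1$)
$33043 + A{\left(25 \right)} = 33043 + 1 = 33044$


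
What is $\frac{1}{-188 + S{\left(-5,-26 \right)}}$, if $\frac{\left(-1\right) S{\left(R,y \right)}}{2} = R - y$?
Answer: $- \frac{1}{230} \approx -0.0043478$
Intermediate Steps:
$S{\left(R,y \right)} = - 2 R + 2 y$ ($S{\left(R,y \right)} = - 2 \left(R - y\right) = - 2 R + 2 y$)
$\frac{1}{-188 + S{\left(-5,-26 \right)}} = \frac{1}{-188 + \left(\left(-2\right) \left(-5\right) + 2 \left(-26\right)\right)} = \frac{1}{-188 + \left(10 - 52\right)} = \frac{1}{-188 - 42} = \frac{1}{-230} = - \frac{1}{230}$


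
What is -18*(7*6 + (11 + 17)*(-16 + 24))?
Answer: -4788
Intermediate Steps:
-18*(7*6 + (11 + 17)*(-16 + 24)) = -18*(42 + 28*8) = -18*(42 + 224) = -18*266 = -4788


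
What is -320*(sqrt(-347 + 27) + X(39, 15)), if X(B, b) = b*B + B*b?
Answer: -374400 - 2560*I*sqrt(5) ≈ -3.744e+5 - 5724.3*I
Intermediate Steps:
X(B, b) = 2*B*b (X(B, b) = B*b + B*b = 2*B*b)
-320*(sqrt(-347 + 27) + X(39, 15)) = -320*(sqrt(-347 + 27) + 2*39*15) = -320*(sqrt(-320) + 1170) = -320*(8*I*sqrt(5) + 1170) = -320*(1170 + 8*I*sqrt(5)) = -374400 - 2560*I*sqrt(5)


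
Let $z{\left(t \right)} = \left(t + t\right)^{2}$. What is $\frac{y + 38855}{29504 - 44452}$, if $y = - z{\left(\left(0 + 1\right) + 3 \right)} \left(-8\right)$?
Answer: $- \frac{39367}{14948} \approx -2.6336$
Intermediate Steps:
$z{\left(t \right)} = 4 t^{2}$ ($z{\left(t \right)} = \left(2 t\right)^{2} = 4 t^{2}$)
$y = 512$ ($y = - 4 \left(\left(0 + 1\right) + 3\right)^{2} \left(-8\right) = - 4 \left(1 + 3\right)^{2} \left(-8\right) = - 4 \cdot 4^{2} \left(-8\right) = - 4 \cdot 16 \left(-8\right) = - 64 \left(-8\right) = \left(-1\right) \left(-512\right) = 512$)
$\frac{y + 38855}{29504 - 44452} = \frac{512 + 38855}{29504 - 44452} = \frac{39367}{-14948} = 39367 \left(- \frac{1}{14948}\right) = - \frac{39367}{14948}$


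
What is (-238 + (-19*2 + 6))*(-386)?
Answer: 104220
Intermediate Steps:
(-238 + (-19*2 + 6))*(-386) = (-238 + (-38 + 6))*(-386) = (-238 - 32)*(-386) = -270*(-386) = 104220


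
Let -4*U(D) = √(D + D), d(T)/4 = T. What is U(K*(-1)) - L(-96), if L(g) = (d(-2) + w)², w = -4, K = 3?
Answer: -144 - I*√6/4 ≈ -144.0 - 0.61237*I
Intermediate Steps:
d(T) = 4*T
L(g) = 144 (L(g) = (4*(-2) - 4)² = (-8 - 4)² = (-12)² = 144)
U(D) = -√2*√D/4 (U(D) = -√(D + D)/4 = -√2*√D/4)
U(K*(-1)) - L(-96) = -√2*√(3*(-1))/4 - 1*144 = -√2*√(-3)/4 - 144 = -√2*I*√3/4 - 144 = -I*√6/4 - 144 = -144 - I*√6/4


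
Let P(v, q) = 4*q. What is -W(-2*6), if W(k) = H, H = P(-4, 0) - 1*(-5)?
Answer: -5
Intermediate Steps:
H = 5 (H = 4*0 - 1*(-5) = 0 + 5 = 5)
W(k) = 5
-W(-2*6) = -1*5 = -5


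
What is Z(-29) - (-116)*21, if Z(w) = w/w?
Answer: 2437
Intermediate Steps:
Z(w) = 1
Z(-29) - (-116)*21 = 1 - (-116)*21 = 1 - 1*(-2436) = 1 + 2436 = 2437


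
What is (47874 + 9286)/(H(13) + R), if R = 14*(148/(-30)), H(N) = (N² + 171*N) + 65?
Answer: 857400/35819 ≈ 23.937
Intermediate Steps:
H(N) = 65 + N² + 171*N
R = -1036/15 (R = 14*(148*(-1/30)) = 14*(-74/15) = -1036/15 ≈ -69.067)
(47874 + 9286)/(H(13) + R) = (47874 + 9286)/((65 + 13² + 171*13) - 1036/15) = 57160/((65 + 169 + 2223) - 1036/15) = 57160/(2457 - 1036/15) = 57160/(35819/15) = 57160*(15/35819) = 857400/35819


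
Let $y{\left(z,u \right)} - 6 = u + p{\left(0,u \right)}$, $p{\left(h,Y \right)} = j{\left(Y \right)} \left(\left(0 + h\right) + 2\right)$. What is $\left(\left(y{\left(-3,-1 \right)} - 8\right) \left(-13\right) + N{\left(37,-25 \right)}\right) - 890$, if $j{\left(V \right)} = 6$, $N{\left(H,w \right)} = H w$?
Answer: $-1932$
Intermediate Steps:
$p{\left(h,Y \right)} = 12 + 6 h$ ($p{\left(h,Y \right)} = 6 \left(\left(0 + h\right) + 2\right) = 6 \left(h + 2\right) = 6 \left(2 + h\right) = 12 + 6 h$)
$y{\left(z,u \right)} = 18 + u$ ($y{\left(z,u \right)} = 6 + \left(u + \left(12 + 6 \cdot 0\right)\right) = 6 + \left(u + \left(12 + 0\right)\right) = 6 + \left(u + 12\right) = 6 + \left(12 + u\right) = 18 + u$)
$\left(\left(y{\left(-3,-1 \right)} - 8\right) \left(-13\right) + N{\left(37,-25 \right)}\right) - 890 = \left(\left(\left(18 - 1\right) - 8\right) \left(-13\right) + 37 \left(-25\right)\right) - 890 = \left(\left(17 - 8\right) \left(-13\right) - 925\right) - 890 = \left(9 \left(-13\right) - 925\right) - 890 = \left(-117 - 925\right) - 890 = -1042 - 890 = -1932$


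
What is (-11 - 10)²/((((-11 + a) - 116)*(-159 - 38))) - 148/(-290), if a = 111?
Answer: 297193/457040 ≈ 0.65026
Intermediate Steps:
(-11 - 10)²/((((-11 + a) - 116)*(-159 - 38))) - 148/(-290) = (-11 - 10)²/((((-11 + 111) - 116)*(-159 - 38))) - 148/(-290) = (-21)²/(((100 - 116)*(-197))) - 148*(-1/290) = 441/((-16*(-197))) + 74/145 = 441/3152 + 74/145 = 297193/457040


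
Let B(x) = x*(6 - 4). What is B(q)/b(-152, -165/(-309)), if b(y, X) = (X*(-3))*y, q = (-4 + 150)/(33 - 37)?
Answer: -7519/25080 ≈ -0.29980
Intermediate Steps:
q = -73/2 (q = 146/(-4) = 146*(-¼) = -73/2 ≈ -36.500)
b(y, X) = -3*X*y (b(y, X) = (-3*X)*y = -3*X*y)
B(x) = 2*x (B(x) = x*2 = 2*x)
B(q)/b(-152, -165/(-309)) = (2*(-73/2))/((-3*(-165/(-309))*(-152))) = -73/((-3*(-165*(-1/309))*(-152))) = -73/((-3*55/103*(-152))) = -73/25080/103 = -73*103/25080 = -7519/25080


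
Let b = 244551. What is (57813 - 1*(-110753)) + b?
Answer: 413117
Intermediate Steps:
(57813 - 1*(-110753)) + b = (57813 - 1*(-110753)) + 244551 = (57813 + 110753) + 244551 = 168566 + 244551 = 413117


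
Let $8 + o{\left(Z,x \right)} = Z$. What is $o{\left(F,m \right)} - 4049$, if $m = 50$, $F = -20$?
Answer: $-4077$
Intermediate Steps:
$o{\left(Z,x \right)} = -8 + Z$
$o{\left(F,m \right)} - 4049 = \left(-8 - 20\right) - 4049 = -28 - 4049 = -4077$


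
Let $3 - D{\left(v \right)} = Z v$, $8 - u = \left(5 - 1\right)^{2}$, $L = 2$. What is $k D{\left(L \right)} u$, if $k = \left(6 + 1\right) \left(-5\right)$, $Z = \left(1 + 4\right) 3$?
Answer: $-7560$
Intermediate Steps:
$Z = 15$ ($Z = 5 \cdot 3 = 15$)
$u = -8$ ($u = 8 - \left(5 - 1\right)^{2} = 8 - 4^{2} = 8 - 16 = -8$)
$D{\left(v \right)} = 3 - 15 v$
$k = -35$ ($k = 7 \left(-5\right) = -35$)
$k D{\left(L \right)} u = - 35 \left(3 - 30\right) \left(-8\right) = \left(-35\right) \left(-27\right) \left(-8\right) = 945 \left(-8\right) = -7560$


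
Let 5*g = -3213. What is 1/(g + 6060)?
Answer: 5/27087 ≈ 0.00018459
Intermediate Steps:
g = -3213/5 (g = (1/5)*(-3213) = -3213/5 ≈ -642.60)
1/(g + 6060) = 1/(-3213/5 + 6060) = 1/(27087/5) = 5/27087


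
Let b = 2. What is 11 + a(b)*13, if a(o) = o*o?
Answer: 63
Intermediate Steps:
a(o) = o²
11 + a(b)*13 = 11 + 2²*13 = 11 + 4*13 = 11 + 52 = 63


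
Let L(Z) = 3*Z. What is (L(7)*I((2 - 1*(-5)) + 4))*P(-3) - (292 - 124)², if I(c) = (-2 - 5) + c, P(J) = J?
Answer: -28476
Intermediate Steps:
I(c) = -7 + c
(L(7)*I((2 - 1*(-5)) + 4))*P(-3) - (292 - 124)² = ((3*7)*(-7 + ((2 - 1*(-5)) + 4)))*(-3) - (292 - 124)² = (21*(-7 + ((2 + 5) + 4)))*(-3) - 1*168² = (21*(-7 + (7 + 4)))*(-3) - 1*28224 = (21*(-7 + 11))*(-3) - 28224 = (21*4)*(-3) - 28224 = 84*(-3) - 28224 = -252 - 28224 = -28476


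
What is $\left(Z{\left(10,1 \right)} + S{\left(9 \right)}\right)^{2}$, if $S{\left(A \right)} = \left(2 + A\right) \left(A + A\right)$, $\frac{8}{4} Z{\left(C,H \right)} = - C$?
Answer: $37249$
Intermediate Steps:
$Z{\left(C,H \right)} = - \frac{C}{2}$ ($Z{\left(C,H \right)} = \frac{\left(-1\right) C}{2} = - \frac{C}{2}$)
$S{\left(A \right)} = 2 A \left(2 + A\right)$ ($S{\left(A \right)} = \left(2 + A\right) 2 A = 2 A \left(2 + A\right)$)
$\left(Z{\left(10,1 \right)} + S{\left(9 \right)}\right)^{2} = \left(\left(- \frac{1}{2}\right) 10 + 2 \cdot 9 \left(2 + 9\right)\right)^{2} = \left(-5 + 2 \cdot 9 \cdot 11\right)^{2} = \left(-5 + 198\right)^{2} = 193^{2} = 37249$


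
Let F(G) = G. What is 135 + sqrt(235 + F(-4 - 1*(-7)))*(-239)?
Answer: 135 - 239*sqrt(238) ≈ -3552.1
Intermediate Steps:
135 + sqrt(235 + F(-4 - 1*(-7)))*(-239) = 135 + sqrt(235 + (-4 - 1*(-7)))*(-239) = 135 + sqrt(235 + (-4 + 7))*(-239) = 135 + sqrt(235 + 3)*(-239) = 135 + sqrt(238)*(-239) = 135 - 239*sqrt(238)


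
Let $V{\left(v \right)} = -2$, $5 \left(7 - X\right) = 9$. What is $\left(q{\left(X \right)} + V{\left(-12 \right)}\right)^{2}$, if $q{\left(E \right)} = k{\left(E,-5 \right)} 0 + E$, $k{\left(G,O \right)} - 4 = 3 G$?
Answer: $\frac{256}{25} \approx 10.24$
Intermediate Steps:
$X = \frac{26}{5}$ ($X = 7 - \frac{9}{5} = \frac{26}{5} \approx 5.2$)
$k{\left(G,O \right)} = 4 + 3 G$
$q{\left(E \right)} = E$ ($q{\left(E \right)} = \left(4 + 3 E\right) 0 + E = 0 + E = E$)
$\left(q{\left(X \right)} + V{\left(-12 \right)}\right)^{2} = \left(\frac{26}{5} - 2\right)^{2} = \left(\frac{16}{5}\right)^{2} = \frac{256}{25}$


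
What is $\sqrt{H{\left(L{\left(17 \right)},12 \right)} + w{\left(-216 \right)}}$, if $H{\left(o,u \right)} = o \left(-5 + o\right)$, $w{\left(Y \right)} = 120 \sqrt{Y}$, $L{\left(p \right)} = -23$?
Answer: $2 \sqrt{161 + 180 i \sqrt{6}} \approx 35.507 + 24.835 i$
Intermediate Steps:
$\sqrt{H{\left(L{\left(17 \right)},12 \right)} + w{\left(-216 \right)}} = \sqrt{- 23 \left(-5 - 23\right) + 120 \sqrt{-216}} = \sqrt{\left(-23\right) \left(-28\right) + 120 \cdot 6 i \sqrt{6}} = \sqrt{644 + 720 i \sqrt{6}}$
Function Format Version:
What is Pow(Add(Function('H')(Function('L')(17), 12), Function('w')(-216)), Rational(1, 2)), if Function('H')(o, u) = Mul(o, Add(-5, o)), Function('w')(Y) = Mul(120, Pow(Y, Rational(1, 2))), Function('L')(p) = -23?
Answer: Mul(2, Pow(Add(161, Mul(180, I, Pow(6, Rational(1, 2)))), Rational(1, 2))) ≈ Add(35.507, Mul(24.835, I))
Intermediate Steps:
Pow(Add(Function('H')(Function('L')(17), 12), Function('w')(-216)), Rational(1, 2)) = Pow(Add(Mul(-23, Add(-5, -23)), Mul(120, Pow(-216, Rational(1, 2)))), Rational(1, 2)) = Pow(Add(Mul(-23, -28), Mul(120, Mul(6, I, Pow(6, Rational(1, 2))))), Rational(1, 2)) = Pow(Add(644, Mul(720, I, Pow(6, Rational(1, 2)))), Rational(1, 2))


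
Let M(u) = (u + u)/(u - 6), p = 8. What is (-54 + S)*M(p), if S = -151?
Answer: -1640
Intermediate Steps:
M(u) = 2*u/(-6 + u) (M(u) = (2*u)/(-6 + u) = 2*u/(-6 + u))
(-54 + S)*M(p) = (-54 - 151)*(2*8/(-6 + 8)) = -410*8/2 = -205*8 = -1640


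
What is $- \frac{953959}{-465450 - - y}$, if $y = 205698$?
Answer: $\frac{953959}{259752} \approx 3.6726$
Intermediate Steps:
$- \frac{953959}{-465450 - - y} = - \frac{953959}{-465450 - \left(-1\right) 205698} = - \frac{953959}{-465450 - -205698} = - \frac{953959}{-465450 + 205698} = - \frac{953959}{-259752} = \left(-953959\right) \left(- \frac{1}{259752}\right) = \frac{953959}{259752}$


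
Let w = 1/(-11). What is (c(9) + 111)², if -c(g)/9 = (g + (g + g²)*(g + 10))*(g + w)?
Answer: 2295034113969/121 ≈ 1.8967e+10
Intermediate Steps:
w = -1/11 ≈ -0.090909
c(g) = -9*(-1/11 + g)*(g + (10 + g)*(g + g²)) (c(g) = -9*(g + (g + g²)*(g + 10))*(g - 1/11) = -9*(g + (g + g²)*(10 + g))*(-1/11 + g) = -9*(g + (10 + g)*(g + g²))*(-1/11 + g) = -9*(-1/11 + g)*(g + (10 + g)*(g + g²)))
(c(9) + 111)² = ((9/11)*9*(11 - 120*9² - 110*9 - 11*9³) + 111)² = ((9/11)*9*(11 - 120*81 - 990 - 11*729) + 111)² = ((9/11)*9*(11 - 9720 - 990 - 8019) + 111)² = ((9/11)*9*(-18718) + 111)² = (-1516158/11 + 111)² = (-1514937/11)² = 2295034113969/121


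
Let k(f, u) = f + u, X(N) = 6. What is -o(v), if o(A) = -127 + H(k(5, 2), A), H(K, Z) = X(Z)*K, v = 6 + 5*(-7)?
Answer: 85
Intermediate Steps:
v = -29 (v = 6 - 35 = -29)
H(K, Z) = 6*K
o(A) = -85 (o(A) = -127 + 6*(5 + 2) = -127 + 6*7 = -127 + 42 = -85)
-o(v) = -1*(-85) = 85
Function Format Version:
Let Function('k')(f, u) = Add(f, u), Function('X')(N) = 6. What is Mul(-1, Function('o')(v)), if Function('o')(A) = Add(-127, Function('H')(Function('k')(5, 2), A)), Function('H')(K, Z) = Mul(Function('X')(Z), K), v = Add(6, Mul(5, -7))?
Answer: 85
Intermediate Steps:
v = -29 (v = Add(6, -35) = -29)
Function('H')(K, Z) = Mul(6, K)
Function('o')(A) = -85 (Function('o')(A) = Add(-127, Mul(6, Add(5, 2))) = Add(-127, Mul(6, 7)) = Add(-127, 42) = -85)
Mul(-1, Function('o')(v)) = Mul(-1, -85) = 85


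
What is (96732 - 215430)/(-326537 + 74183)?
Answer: 19783/42059 ≈ 0.47036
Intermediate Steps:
(96732 - 215430)/(-326537 + 74183) = -118698/(-252354) = -118698*(-1/252354) = 19783/42059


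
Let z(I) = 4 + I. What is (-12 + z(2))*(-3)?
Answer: 18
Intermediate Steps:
(-12 + z(2))*(-3) = (-12 + (4 + 2))*(-3) = (-12 + 6)*(-3) = -6*(-3) = 18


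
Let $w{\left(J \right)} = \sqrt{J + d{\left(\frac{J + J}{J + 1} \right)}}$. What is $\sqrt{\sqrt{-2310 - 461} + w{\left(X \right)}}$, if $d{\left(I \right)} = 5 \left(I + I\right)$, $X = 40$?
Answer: $\frac{\sqrt{82 \sqrt{25010} + 1681 i \sqrt{2771}}}{41} \approx 5.5189 + 4.7691 i$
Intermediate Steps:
$d{\left(I \right)} = 10 I$ ($d{\left(I \right)} = 5 \cdot 2 I = 10 I$)
$w{\left(J \right)} = \sqrt{J + \frac{20 J}{1 + J}}$ ($w{\left(J \right)} = \sqrt{J + 10 \frac{J + J}{J + 1}} = \sqrt{J + 10 \frac{2 J}{1 + J}} = \sqrt{J + \frac{20 J}{1 + J}}$)
$\sqrt{\sqrt{-2310 - 461} + w{\left(X \right)}} = \sqrt{\sqrt{-2310 - 461} + \sqrt{\frac{40 \left(21 + 40\right)}{1 + 40}}} = \sqrt{\sqrt{-2771} + \sqrt{40 \cdot \frac{1}{41} \cdot 61}} = \sqrt{i \sqrt{2771} + \sqrt{40 \cdot \frac{1}{41} \cdot 61}} = \sqrt{i \sqrt{2771} + \sqrt{\frac{2440}{41}}} = \sqrt{i \sqrt{2771} + \frac{2 \sqrt{25010}}{41}} = \sqrt{\frac{2 \sqrt{25010}}{41} + i \sqrt{2771}}$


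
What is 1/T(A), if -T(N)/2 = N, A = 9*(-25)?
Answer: 1/450 ≈ 0.0022222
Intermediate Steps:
A = -225
T(N) = -2*N
1/T(A) = 1/(-2*(-225)) = 1/450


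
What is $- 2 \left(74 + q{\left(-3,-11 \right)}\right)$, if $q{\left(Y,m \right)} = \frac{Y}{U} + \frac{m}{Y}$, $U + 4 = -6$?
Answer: $- \frac{2339}{15} \approx -155.93$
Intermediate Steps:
$U = -10$ ($U = -4 - 6 = -10$)
$q{\left(Y,m \right)} = - \frac{Y}{10} + \frac{m}{Y}$ ($q{\left(Y,m \right)} = \frac{Y}{-10} + \frac{m}{Y} = Y \left(- \frac{1}{10}\right) + \frac{m}{Y} = - \frac{Y}{10} + \frac{m}{Y}$)
$- 2 \left(74 + q{\left(-3,-11 \right)}\right) = - 2 \left(74 - \left(- \frac{3}{10} + \frac{11}{-3}\right)\right) = - 2 \left(74 + \left(\frac{3}{10} - - \frac{11}{3}\right)\right) = - 2 \left(74 + \left(\frac{3}{10} + \frac{11}{3}\right)\right) = - 2 \left(74 + \frac{119}{30}\right) = \left(-2\right) \frac{2339}{30} = - \frac{2339}{15}$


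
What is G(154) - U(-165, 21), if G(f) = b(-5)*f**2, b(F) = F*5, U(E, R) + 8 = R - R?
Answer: -592892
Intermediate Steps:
U(E, R) = -8 (U(E, R) = -8 + (R - R) = -8 + 0 = -8)
b(F) = 5*F
G(f) = -25*f**2 (G(f) = (5*(-5))*f**2 = -25*f**2)
G(154) - U(-165, 21) = -25*154**2 - 1*(-8) = -25*23716 + 8 = -592900 + 8 = -592892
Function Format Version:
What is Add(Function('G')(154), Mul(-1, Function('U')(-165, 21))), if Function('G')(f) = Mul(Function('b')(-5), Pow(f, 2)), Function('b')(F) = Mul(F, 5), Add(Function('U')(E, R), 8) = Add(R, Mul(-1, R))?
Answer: -592892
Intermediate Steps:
Function('U')(E, R) = -8 (Function('U')(E, R) = Add(-8, Add(R, Mul(-1, R))) = Add(-8, 0) = -8)
Function('b')(F) = Mul(5, F)
Function('G')(f) = Mul(-25, Pow(f, 2)) (Function('G')(f) = Mul(Mul(5, -5), Pow(f, 2)) = Mul(-25, Pow(f, 2)))
Add(Function('G')(154), Mul(-1, Function('U')(-165, 21))) = Add(Mul(-25, Pow(154, 2)), Mul(-1, -8)) = Add(Mul(-25, 23716), 8) = Add(-592900, 8) = -592892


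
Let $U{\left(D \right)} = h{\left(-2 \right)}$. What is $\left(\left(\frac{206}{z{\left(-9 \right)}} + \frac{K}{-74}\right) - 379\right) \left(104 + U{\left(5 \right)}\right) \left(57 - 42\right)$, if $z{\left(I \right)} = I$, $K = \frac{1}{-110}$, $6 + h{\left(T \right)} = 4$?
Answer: $- \frac{500520307}{814} \approx -6.1489 \cdot 10^{5}$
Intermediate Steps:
$h{\left(T \right)} = -2$ ($h{\left(T \right)} = -6 + 4 = -2$)
$K = - \frac{1}{110} \approx -0.0090909$
$U{\left(D \right)} = -2$
$\left(\left(\frac{206}{z{\left(-9 \right)}} + \frac{K}{-74}\right) - 379\right) \left(104 + U{\left(5 \right)}\right) \left(57 - 42\right) = \left(\left(\frac{206}{-9} - \frac{1}{110 \left(-74\right)}\right) - 379\right) \left(104 - 2\right) \left(57 - 42\right) = \left(\left(206 \left(- \frac{1}{9}\right) - - \frac{1}{8140}\right) - 379\right) 102 \cdot 15 = \left(\left(- \frac{206}{9} + \frac{1}{8140}\right) - 379\right) 1530 = \left(- \frac{1676831}{73260} - 379\right) 1530 = \left(- \frac{29442371}{73260}\right) 1530 = - \frac{500520307}{814}$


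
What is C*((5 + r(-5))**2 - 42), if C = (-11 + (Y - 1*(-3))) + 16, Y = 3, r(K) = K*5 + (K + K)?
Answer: 9438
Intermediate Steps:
r(K) = 7*K (r(K) = 5*K + 2*K = 7*K)
C = 11 (C = (-11 + (3 - 1*(-3))) + 16 = (-11 + (3 + 3)) + 16 = (-11 + 6) + 16 = -5 + 16 = 11)
C*((5 + r(-5))**2 - 42) = 11*((5 + 7*(-5))**2 - 42) = 11*((5 - 35)**2 - 42) = 11*((-30)**2 - 42) = 11*(900 - 42) = 11*858 = 9438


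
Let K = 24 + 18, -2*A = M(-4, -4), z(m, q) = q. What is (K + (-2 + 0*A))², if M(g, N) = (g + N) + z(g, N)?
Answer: 1600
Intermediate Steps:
M(g, N) = g + 2*N (M(g, N) = (g + N) + N = (N + g) + N = g + 2*N)
A = 6 (A = -(-4 + 2*(-4))/2 = -(-4 - 8)/2 = -½*(-12) = 6)
K = 42
(K + (-2 + 0*A))² = (42 + (-2 + 0*6))² = (42 + (-2 + 0))² = (42 - 2)² = 40² = 1600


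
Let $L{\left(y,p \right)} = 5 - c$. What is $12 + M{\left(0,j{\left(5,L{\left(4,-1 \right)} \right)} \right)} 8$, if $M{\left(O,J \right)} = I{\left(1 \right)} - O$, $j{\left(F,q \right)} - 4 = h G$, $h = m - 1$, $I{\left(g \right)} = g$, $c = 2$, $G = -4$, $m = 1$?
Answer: $20$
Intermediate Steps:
$h = 0$ ($h = 1 - 1 = 0$)
$L{\left(y,p \right)} = 3$ ($L{\left(y,p \right)} = 5 - 2 = 3$)
$j{\left(F,q \right)} = 4$ ($j{\left(F,q \right)} = 4 + 0 \left(-4\right) = 4 + 0 = 4$)
$M{\left(O,J \right)} = 1 - O$
$12 + M{\left(0,j{\left(5,L{\left(4,-1 \right)} \right)} \right)} 8 = 12 + \left(1 - 0\right) 8 = 12 + \left(1 + 0\right) 8 = 12 + 1 \cdot 8 = 12 + 8 = 20$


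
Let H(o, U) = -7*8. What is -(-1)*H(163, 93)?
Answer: -56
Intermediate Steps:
H(o, U) = -56
-(-1)*H(163, 93) = -(-1)*(-56) = -1*56 = -56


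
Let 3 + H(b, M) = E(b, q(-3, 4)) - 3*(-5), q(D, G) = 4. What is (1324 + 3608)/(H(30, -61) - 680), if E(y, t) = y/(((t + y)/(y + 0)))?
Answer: -41922/5453 ≈ -7.6879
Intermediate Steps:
E(y, t) = y²/(t + y) (E(y, t) = y/(((t + y)/y)) = y*(y/(t + y)) = y²/(t + y))
H(b, M) = 12 + b²/(4 + b) (H(b, M) = -3 + (b²/(4 + b) - 3*(-5)) = -3 + (b²/(4 + b) + 15) = -3 + (15 + b²/(4 + b)) = 12 + b²/(4 + b))
(1324 + 3608)/(H(30, -61) - 680) = (1324 + 3608)/((48 + 30² + 12*30)/(4 + 30) - 680) = 4932/((48 + 900 + 360)/34 - 680) = 4932/((1/34)*1308 - 680) = 4932/(654/17 - 680) = 4932/(-10906/17) = 4932*(-17/10906) = -41922/5453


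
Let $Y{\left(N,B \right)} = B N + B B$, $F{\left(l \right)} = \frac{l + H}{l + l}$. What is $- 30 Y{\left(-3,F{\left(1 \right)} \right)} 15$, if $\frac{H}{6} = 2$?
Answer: $- \frac{20475}{2} \approx -10238.0$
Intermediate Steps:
$H = 12$ ($H = 6 \cdot 2 = 12$)
$F{\left(l \right)} = \frac{12 + l}{2 l}$ ($F{\left(l \right)} = \frac{l + 12}{l + l} = \frac{12 + l}{2 l}$)
$Y{\left(N,B \right)} = B^{2} + B N$ ($Y{\left(N,B \right)} = B N + B^{2} = B^{2} + B N$)
$- 30 Y{\left(-3,F{\left(1 \right)} \right)} 15 = - 30 \frac{12 + 1}{2 \cdot 1} \left(\frac{12 + 1}{2 \cdot 1} - 3\right) 15 = - 30 \cdot \frac{1}{2} \cdot 1 \cdot 13 \left(\frac{1}{2} \cdot 1 \cdot 13 - 3\right) 15 = - 30 \frac{13 \left(\frac{13}{2} - 3\right)}{2} \cdot 15 = - 30 \cdot \frac{13}{2} \cdot \frac{7}{2} \cdot 15 = \left(-30\right) \frac{91}{4} \cdot 15 = \left(- \frac{1365}{2}\right) 15 = - \frac{20475}{2}$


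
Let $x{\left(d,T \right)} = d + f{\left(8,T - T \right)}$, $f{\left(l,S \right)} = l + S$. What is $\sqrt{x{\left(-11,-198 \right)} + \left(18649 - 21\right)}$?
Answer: $5 \sqrt{745} \approx 136.47$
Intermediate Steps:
$f{\left(l,S \right)} = S + l$
$x{\left(d,T \right)} = 8 + d$ ($x{\left(d,T \right)} = d + \left(\left(T - T\right) + 8\right) = d + \left(0 + 8\right) = d + 8 = 8 + d$)
$\sqrt{x{\left(-11,-198 \right)} + \left(18649 - 21\right)} = \sqrt{\left(8 - 11\right) + \left(18649 - 21\right)} = \sqrt{-3 + \left(18649 - 21\right)} = \sqrt{-3 + 18628} = \sqrt{18625} = 5 \sqrt{745}$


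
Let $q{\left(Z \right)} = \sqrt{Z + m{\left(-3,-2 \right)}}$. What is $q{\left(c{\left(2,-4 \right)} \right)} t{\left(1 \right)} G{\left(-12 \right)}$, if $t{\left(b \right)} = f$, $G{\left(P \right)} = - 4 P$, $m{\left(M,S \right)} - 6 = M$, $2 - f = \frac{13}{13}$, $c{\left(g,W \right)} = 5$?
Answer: $96 \sqrt{2} \approx 135.76$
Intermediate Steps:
$f = 1$ ($f = 2 - \frac{13}{13} = 2 - 13 \cdot \frac{1}{13} = 2 - 1 = 1$)
$m{\left(M,S \right)} = 6 + M$
$q{\left(Z \right)} = \sqrt{3 + Z}$ ($q{\left(Z \right)} = \sqrt{Z + \left(6 - 3\right)} = \sqrt{Z + 3} = \sqrt{3 + Z}$)
$t{\left(b \right)} = 1$
$q{\left(c{\left(2,-4 \right)} \right)} t{\left(1 \right)} G{\left(-12 \right)} = \sqrt{3 + 5} \cdot 1 \left(\left(-4\right) \left(-12\right)\right) = \sqrt{8} \cdot 1 \cdot 48 = 2 \sqrt{2} \cdot 1 \cdot 48 = 2 \sqrt{2} \cdot 48 = 96 \sqrt{2}$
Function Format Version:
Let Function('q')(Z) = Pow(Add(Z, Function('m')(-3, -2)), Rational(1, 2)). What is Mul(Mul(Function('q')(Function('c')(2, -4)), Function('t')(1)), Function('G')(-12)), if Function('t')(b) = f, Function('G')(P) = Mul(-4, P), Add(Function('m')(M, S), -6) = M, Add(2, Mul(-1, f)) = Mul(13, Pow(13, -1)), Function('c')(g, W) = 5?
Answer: Mul(96, Pow(2, Rational(1, 2))) ≈ 135.76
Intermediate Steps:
f = 1 (f = Add(2, Mul(-1, Mul(13, Pow(13, -1)))) = Add(2, Mul(-1, Mul(13, Rational(1, 13)))) = Add(2, Mul(-1, 1)) = Add(2, -1) = 1)
Function('m')(M, S) = Add(6, M)
Function('q')(Z) = Pow(Add(3, Z), Rational(1, 2)) (Function('q')(Z) = Pow(Add(Z, Add(6, -3)), Rational(1, 2)) = Pow(Add(Z, 3), Rational(1, 2)) = Pow(Add(3, Z), Rational(1, 2)))
Function('t')(b) = 1
Mul(Mul(Function('q')(Function('c')(2, -4)), Function('t')(1)), Function('G')(-12)) = Mul(Mul(Pow(Add(3, 5), Rational(1, 2)), 1), Mul(-4, -12)) = Mul(Mul(Pow(8, Rational(1, 2)), 1), 48) = Mul(Mul(Mul(2, Pow(2, Rational(1, 2))), 1), 48) = Mul(Mul(2, Pow(2, Rational(1, 2))), 48) = Mul(96, Pow(2, Rational(1, 2)))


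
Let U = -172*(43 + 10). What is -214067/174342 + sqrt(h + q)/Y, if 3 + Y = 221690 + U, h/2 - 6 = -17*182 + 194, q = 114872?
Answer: -30581/24906 + 2*sqrt(27271)/212571 ≈ -1.2263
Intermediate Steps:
U = -9116 (U = -172*53 = -9116)
h = -5788 (h = 12 + 2*(-17*182 + 194) = 12 + 2*(-3094 + 194) = 12 + 2*(-2900) = 12 - 5800 = -5788)
Y = 212571 (Y = -3 + (221690 - 9116) = -3 + 212574 = 212571)
-214067/174342 + sqrt(h + q)/Y = -214067/174342 + sqrt(-5788 + 114872)/212571 = -214067*1/174342 + sqrt(109084)*(1/212571) = -30581/24906 + (2*sqrt(27271))*(1/212571) = -30581/24906 + 2*sqrt(27271)/212571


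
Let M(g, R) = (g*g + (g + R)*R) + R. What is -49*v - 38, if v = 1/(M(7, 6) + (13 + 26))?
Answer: -6585/172 ≈ -38.285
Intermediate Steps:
M(g, R) = R + g² + R*(R + g) (M(g, R) = (g² + (R + g)*R) + R = (g² + R*(R + g)) + R = R + g² + R*(R + g))
v = 1/172 (v = 1/((6 + 6² + 7² + 6*7) + (13 + 26)) = 1/((6 + 36 + 49 + 42) + 39) = 1/(133 + 39) = 1/172 ≈ 0.0058140)
-49*v - 38 = -49*1/172 - 38 = -49/172 - 38 = -6585/172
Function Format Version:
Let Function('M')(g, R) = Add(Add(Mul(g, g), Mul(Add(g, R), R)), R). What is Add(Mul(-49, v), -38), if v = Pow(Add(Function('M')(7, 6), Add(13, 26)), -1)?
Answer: Rational(-6585, 172) ≈ -38.285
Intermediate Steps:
Function('M')(g, R) = Add(R, Pow(g, 2), Mul(R, Add(R, g))) (Function('M')(g, R) = Add(Add(Pow(g, 2), Mul(Add(R, g), R)), R) = Add(Add(Pow(g, 2), Mul(R, Add(R, g))), R) = Add(R, Pow(g, 2), Mul(R, Add(R, g))))
v = Rational(1, 172) (v = Pow(Add(Add(6, Pow(6, 2), Pow(7, 2), Mul(6, 7)), Add(13, 26)), -1) = Pow(Add(Add(6, 36, 49, 42), 39), -1) = Pow(Add(133, 39), -1) = Pow(172, -1) = Rational(1, 172) ≈ 0.0058140)
Add(Mul(-49, v), -38) = Add(Mul(-49, Rational(1, 172)), -38) = Add(Rational(-49, 172), -38) = Rational(-6585, 172)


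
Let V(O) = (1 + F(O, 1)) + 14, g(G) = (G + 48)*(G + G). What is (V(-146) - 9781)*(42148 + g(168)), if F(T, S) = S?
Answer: -1120279860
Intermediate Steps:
g(G) = 2*G*(48 + G) (g(G) = (48 + G)*(2*G) = 2*G*(48 + G))
V(O) = 16 (V(O) = (1 + 1) + 14 = 2 + 14 = 16)
(V(-146) - 9781)*(42148 + g(168)) = (16 - 9781)*(42148 + 2*168*(48 + 168)) = -9765*(42148 + 2*168*216) = -9765*(42148 + 72576) = -9765*114724 = -1120279860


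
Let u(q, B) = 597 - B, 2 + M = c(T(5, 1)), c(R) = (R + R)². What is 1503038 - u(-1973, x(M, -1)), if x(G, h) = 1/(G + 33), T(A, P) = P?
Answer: 52585436/35 ≈ 1.5024e+6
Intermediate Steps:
c(R) = 4*R² (c(R) = (2*R)² = 4*R²)
M = 2 (M = -2 + 4*1² = -2 + 4*1 = -2 + 4 = 2)
x(G, h) = 1/(33 + G)
1503038 - u(-1973, x(M, -1)) = 1503038 - (597 - 1/(33 + 2)) = 1503038 - (597 - 1/35) = 1503038 - 1*20894/35 = 1503038 - 20894/35 = 52585436/35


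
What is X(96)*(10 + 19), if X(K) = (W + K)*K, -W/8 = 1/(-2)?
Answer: 278400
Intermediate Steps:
W = 4 (W = -8/(-2) = -8*(-1)/2 = -8*(-½) = 4)
X(K) = K*(4 + K) (X(K) = (4 + K)*K = K*(4 + K))
X(96)*(10 + 19) = (96*(4 + 96))*(10 + 19) = (96*100)*29 = 9600*29 = 278400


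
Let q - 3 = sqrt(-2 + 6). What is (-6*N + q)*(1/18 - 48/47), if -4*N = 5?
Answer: -20425/1692 ≈ -12.072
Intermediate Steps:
N = -5/4 (N = -1/4*5 = -5/4 ≈ -1.2500)
q = 5 (q = 3 + sqrt(-2 + 6) = 3 + sqrt(4) = 3 + 2 = 5)
(-6*N + q)*(1/18 - 48/47) = (-6*(-5/4) + 5)*(1/18 - 48/47) = (15/2 + 5)*(1/18 - 48*1/47) = 25*(1/18 - 48/47)/2 = (25/2)*(-817/846) = -20425/1692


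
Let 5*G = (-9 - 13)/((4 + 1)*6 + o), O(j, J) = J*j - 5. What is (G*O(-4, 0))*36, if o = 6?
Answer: 22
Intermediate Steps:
O(j, J) = -5 + J*j
G = -11/90 (G = ((-9 - 13)/((4 + 1)*6 + 6))/5 = (-22/(5*6 + 6))/5 = (-22/(30 + 6))/5 = (-22/36)/5 = (-22*1/36)/5 = (1/5)*(-11/18) = -11/90 ≈ -0.12222)
(G*O(-4, 0))*36 = -11*(-5 + 0*(-4))/90*36 = -11*(-5 + 0)/90*36 = -11/90*(-5)*36 = (11/18)*36 = 22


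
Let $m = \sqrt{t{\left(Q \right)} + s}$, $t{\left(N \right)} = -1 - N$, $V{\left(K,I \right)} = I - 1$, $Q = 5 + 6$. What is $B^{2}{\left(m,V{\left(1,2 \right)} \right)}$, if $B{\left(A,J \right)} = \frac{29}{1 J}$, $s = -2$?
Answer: $841$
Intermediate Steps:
$Q = 11$
$V{\left(K,I \right)} = -1 + I$
$m = i \sqrt{14}$ ($m = \sqrt{\left(-1 - 11\right) - 2} = \sqrt{-12 - 2} = \sqrt{-14} = i \sqrt{14} \approx 3.7417 i$)
$B{\left(A,J \right)} = \frac{29}{J}$
$B^{2}{\left(m,V{\left(1,2 \right)} \right)} = \left(\frac{29}{-1 + 2}\right)^{2} = \left(\frac{29}{1}\right)^{2} = \left(29 \cdot 1\right)^{2} = 29^{2} = 841$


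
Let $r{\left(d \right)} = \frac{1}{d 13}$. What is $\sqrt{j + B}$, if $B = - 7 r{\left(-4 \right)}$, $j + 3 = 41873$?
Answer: $\frac{\sqrt{28304211}}{26} \approx 204.62$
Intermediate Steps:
$r{\left(d \right)} = \frac{1}{13 d}$
$j = 41870$ ($j = -3 + 41873 = 41870$)
$B = \frac{7}{52}$ ($B = - 7 \frac{1}{13 \left(-4\right)} = - 7 \cdot \frac{1}{13} \left(- \frac{1}{4}\right) = \left(-7\right) \left(- \frac{1}{52}\right) = \frac{7}{52} \approx 0.13462$)
$\sqrt{j + B} = \sqrt{41870 + \frac{7}{52}} = \sqrt{\frac{2177247}{52}} = \frac{\sqrt{28304211}}{26}$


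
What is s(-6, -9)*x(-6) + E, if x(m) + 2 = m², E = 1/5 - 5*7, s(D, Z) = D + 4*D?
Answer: -5274/5 ≈ -1054.8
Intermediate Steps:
s(D, Z) = 5*D
E = -174/5 (E = ⅕ - 35 = -174/5 ≈ -34.800)
x(m) = -2 + m²
s(-6, -9)*x(-6) + E = (5*(-6))*(-2 + (-6)²) - 174/5 = -30*(-2 + 36) - 174/5 = -30*34 - 174/5 = -1020 - 174/5 = -5274/5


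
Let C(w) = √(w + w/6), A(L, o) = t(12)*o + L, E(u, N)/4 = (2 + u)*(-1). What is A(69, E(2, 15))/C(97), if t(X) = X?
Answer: -123*√4074/679 ≈ -11.562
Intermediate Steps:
E(u, N) = -8 - 4*u (E(u, N) = 4*((2 + u)*(-1)) = 4*(-2 - u) = -8 - 4*u)
A(L, o) = L + 12*o (A(L, o) = 12*o + L = L + 12*o)
C(w) = √42*√w/6 (C(w) = √(w + w*(⅙)) = √(w + w/6) = √(7*w/6) = √42*√w/6)
A(69, E(2, 15))/C(97) = (69 + 12*(-8 - 4*2))/((√42*√97/6)) = (69 + 12*(-8 - 8))/((√4074/6)) = (69 + 12*(-16))*(√4074/679) = (69 - 192)*(√4074/679) = -123*√4074/679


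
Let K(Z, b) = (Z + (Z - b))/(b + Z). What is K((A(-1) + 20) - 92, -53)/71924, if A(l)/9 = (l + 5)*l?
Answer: 163/11579764 ≈ 1.4076e-5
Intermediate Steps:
A(l) = 9*l*(5 + l) (A(l) = 9*((l + 5)*l) = 9*((5 + l)*l) = 9*(l*(5 + l)) = 9*l*(5 + l))
K(Z, b) = (-b + 2*Z)/(Z + b)
K((A(-1) + 20) - 92, -53)/71924 = ((-1*(-53) + 2*((9*(-1)*(5 - 1) + 20) - 92))/(((9*(-1)*(5 - 1) + 20) - 92) - 53))/71924 = ((53 + 2*((9*(-1)*4 + 20) - 92))/(((9*(-1)*4 + 20) - 92) - 53))*(1/71924) = ((53 + 2*((-36 + 20) - 92))/(((-36 + 20) - 92) - 53))*(1/71924) = ((53 + 2*(-16 - 92))/((-16 - 92) - 53))*(1/71924) = ((53 + 2*(-108))/(-108 - 53))*(1/71924) = ((53 - 216)/(-161))*(1/71924) = -1/161*(-163)*(1/71924) = (163/161)*(1/71924) = 163/11579764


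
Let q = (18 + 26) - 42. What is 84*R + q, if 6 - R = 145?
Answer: -11674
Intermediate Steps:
q = 2 (q = 44 - 42 = 2)
R = -139 (R = 6 - 1*145 = 6 - 145 = -139)
84*R + q = 84*(-139) + 2 = -11676 + 2 = -11674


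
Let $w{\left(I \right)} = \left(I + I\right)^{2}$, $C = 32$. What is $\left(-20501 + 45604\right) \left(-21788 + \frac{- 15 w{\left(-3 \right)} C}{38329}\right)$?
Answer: $- \frac{20964256641796}{38329} \approx -5.4696 \cdot 10^{8}$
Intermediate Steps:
$w{\left(I \right)} = 4 I^{2}$ ($w{\left(I \right)} = \left(2 I\right)^{2} = 4 I^{2}$)
$\left(-20501 + 45604\right) \left(-21788 + \frac{- 15 w{\left(-3 \right)} C}{38329}\right) = \left(-20501 + 45604\right) \left(-21788 + \frac{- 15 \cdot 4 \left(-3\right)^{2} \cdot 32}{38329}\right) = 25103 \left(-21788 + - 15 \cdot 4 \cdot 9 \cdot 32 \cdot \frac{1}{38329}\right) = 25103 \left(-21788 + \left(-15\right) 36 \cdot 32 \cdot \frac{1}{38329}\right) = 25103 \left(-21788 + \left(-540\right) 32 \cdot \frac{1}{38329}\right) = 25103 \left(-21788 - \frac{17280}{38329}\right) = 25103 \left(- \frac{835129532}{38329}\right) = - \frac{20964256641796}{38329}$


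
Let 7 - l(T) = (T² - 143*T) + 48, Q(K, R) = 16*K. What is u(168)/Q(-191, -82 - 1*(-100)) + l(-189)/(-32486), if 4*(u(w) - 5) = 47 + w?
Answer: 10268899/5366336 ≈ 1.9136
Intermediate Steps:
l(T) = -41 - T² + 143*T (l(T) = 7 - ((T² - 143*T) + 48) = 7 - (48 + T² - 143*T) = 7 + (-48 - T² + 143*T) = -41 - T² + 143*T)
u(w) = 67/4 + w/4 (u(w) = 5 + (47 + w)/4 = 5 + (47/4 + w/4) = 67/4 + w/4)
u(168)/Q(-191, -82 - 1*(-100)) + l(-189)/(-32486) = (67/4 + (¼)*168)/((16*(-191))) + (-41 - 1*(-189)² + 143*(-189))/(-32486) = (67/4 + 42)/(-3056) + (-41 - 1*35721 - 27027)*(-1/32486) = (235/4)*(-1/3056) + (-41 - 35721 - 27027)*(-1/32486) = -235/12224 - 62789*(-1/32486) = -235/12224 + 1697/878 = 10268899/5366336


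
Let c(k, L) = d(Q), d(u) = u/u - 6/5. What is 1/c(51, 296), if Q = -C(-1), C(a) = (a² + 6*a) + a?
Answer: -5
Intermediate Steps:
C(a) = a² + 7*a
Q = 6 (Q = -(-1)*(7 - 1) = -(-1)*6 = -1*(-6) = 6)
d(u) = -⅕ (d(u) = 1 - 6*⅕ = 1 - 6/5 = -⅕)
c(k, L) = -⅕
1/c(51, 296) = 1/(-⅕) = -5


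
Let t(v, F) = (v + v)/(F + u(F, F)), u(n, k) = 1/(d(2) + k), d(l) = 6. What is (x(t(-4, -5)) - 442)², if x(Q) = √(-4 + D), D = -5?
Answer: 195355 - 2652*I ≈ 1.9536e+5 - 2652.0*I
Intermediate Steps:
u(n, k) = 1/(6 + k)
t(v, F) = 2*v/(F + 1/(6 + F)) (t(v, F) = (v + v)/(F + 1/(6 + F)) = (2*v)/(F + 1/(6 + F)) = 2*v/(F + 1/(6 + F)))
x(Q) = 3*I (x(Q) = √(-4 - 5) = √(-9) = 3*I)
(x(t(-4, -5)) - 442)² = (3*I - 442)² = (-442 + 3*I)²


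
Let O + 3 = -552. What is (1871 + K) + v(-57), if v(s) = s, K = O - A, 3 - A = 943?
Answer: 2199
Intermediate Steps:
O = -555 (O = -3 - 552 = -555)
A = -940 (A = 3 - 1*943 = 3 - 943 = -940)
K = 385 (K = -555 - 1*(-940) = -555 + 940 = 385)
(1871 + K) + v(-57) = (1871 + 385) - 57 = 2256 - 57 = 2199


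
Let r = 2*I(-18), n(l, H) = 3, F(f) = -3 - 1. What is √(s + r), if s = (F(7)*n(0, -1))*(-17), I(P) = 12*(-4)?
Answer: 6*√3 ≈ 10.392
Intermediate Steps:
F(f) = -4
I(P) = -48
s = 204 (s = -4*3*(-17) = -12*(-17) = 204)
r = -96 (r = 2*(-48) = -96)
√(s + r) = √(204 - 96) = √108 = 6*√3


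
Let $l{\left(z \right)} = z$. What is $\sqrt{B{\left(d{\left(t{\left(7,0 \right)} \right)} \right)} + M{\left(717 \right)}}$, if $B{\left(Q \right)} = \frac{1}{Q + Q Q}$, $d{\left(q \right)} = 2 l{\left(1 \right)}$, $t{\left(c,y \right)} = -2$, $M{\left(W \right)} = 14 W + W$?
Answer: $\frac{\sqrt{387186}}{6} \approx 103.71$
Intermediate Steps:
$M{\left(W \right)} = 15 W$
$d{\left(q \right)} = 2$ ($d{\left(q \right)} = 2 \cdot 1 = 2$)
$B{\left(Q \right)} = \frac{1}{Q + Q^{2}}$
$\sqrt{B{\left(d{\left(t{\left(7,0 \right)} \right)} \right)} + M{\left(717 \right)}} = \sqrt{\frac{1}{2 \left(1 + 2\right)} + 15 \cdot 717} = \sqrt{\frac{1}{2 \cdot 3} + 10755} = \sqrt{\frac{1}{2} \cdot \frac{1}{3} + 10755} = \sqrt{\frac{1}{6} + 10755} = \sqrt{\frac{64531}{6}} = \frac{\sqrt{387186}}{6}$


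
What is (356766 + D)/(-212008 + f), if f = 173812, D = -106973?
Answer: -249793/38196 ≈ -6.5398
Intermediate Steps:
(356766 + D)/(-212008 + f) = (356766 - 106973)/(-212008 + 173812) = 249793/(-38196) = 249793*(-1/38196) = -249793/38196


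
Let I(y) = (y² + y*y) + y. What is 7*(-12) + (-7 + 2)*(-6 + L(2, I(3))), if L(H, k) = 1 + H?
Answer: -69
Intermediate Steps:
I(y) = y + 2*y² (I(y) = (y² + y²) + y = 2*y² + y = y + 2*y²)
7*(-12) + (-7 + 2)*(-6 + L(2, I(3))) = 7*(-12) + (-7 + 2)*(-6 + (1 + 2)) = -84 - 5*(-6 + 3) = -84 - 5*(-3) = -84 + 15 = -69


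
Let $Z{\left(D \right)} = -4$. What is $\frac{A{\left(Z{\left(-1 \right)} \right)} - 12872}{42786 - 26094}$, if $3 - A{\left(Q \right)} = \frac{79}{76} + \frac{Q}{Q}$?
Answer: $- \frac{978199}{1268592} \approx -0.77109$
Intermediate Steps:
$A{\left(Q \right)} = \frac{73}{76}$ ($A{\left(Q \right)} = 3 - \left(\frac{79}{76} + \frac{Q}{Q}\right) = 3 - \left(79 \cdot \frac{1}{76} + 1\right) = 3 - \left(\frac{79}{76} + 1\right) = 3 - \frac{155}{76} = \frac{73}{76}$)
$\frac{A{\left(Z{\left(-1 \right)} \right)} - 12872}{42786 - 26094} = \frac{\frac{73}{76} - 12872}{42786 - 26094} = - \frac{978199}{76 \cdot 16692} = \left(- \frac{978199}{76}\right) \frac{1}{16692} = - \frac{978199}{1268592}$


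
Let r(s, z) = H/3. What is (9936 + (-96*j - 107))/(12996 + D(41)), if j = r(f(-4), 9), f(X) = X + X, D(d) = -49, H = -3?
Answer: 9925/12947 ≈ 0.76659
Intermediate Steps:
f(X) = 2*X
r(s, z) = -1 (r(s, z) = -3/3 = -3*⅓ = -1)
j = -1
(9936 + (-96*j - 107))/(12996 + D(41)) = (9936 + (-96*(-1) - 107))/(12996 - 49) = (9936 + (96 - 107))/12947 = (9936 - 11)*(1/12947) = 9925*(1/12947) = 9925/12947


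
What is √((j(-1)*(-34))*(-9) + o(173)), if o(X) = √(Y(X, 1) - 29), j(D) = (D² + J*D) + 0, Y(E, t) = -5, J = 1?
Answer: (-34)^(¼) ≈ 1.7075 + 1.7075*I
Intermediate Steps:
j(D) = D + D² (j(D) = (D² + 1*D) + 0 = (D² + D) + 0 = (D + D²) + 0 = D + D²)
o(X) = I*√34 (o(X) = √(-5 - 29) = √(-34) = I*√34)
√((j(-1)*(-34))*(-9) + o(173)) = √((-(1 - 1)*(-34))*(-9) + I*√34) = √((-1*0*(-34))*(-9) + I*√34) = √((0*(-34))*(-9) + I*√34) = √(0*(-9) + I*√34) = √(0 + I*√34) = √(I*√34) = 34^(¼)*√I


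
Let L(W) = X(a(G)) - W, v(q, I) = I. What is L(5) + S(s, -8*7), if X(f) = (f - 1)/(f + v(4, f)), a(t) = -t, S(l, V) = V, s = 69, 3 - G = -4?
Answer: -423/7 ≈ -60.429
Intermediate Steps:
G = 7 (G = 3 - 1*(-4) = 3 + 4 = 7)
X(f) = (-1 + f)/(2*f) (X(f) = (f - 1)/(f + f) = (-1 + f)/((2*f)) = (-1 + f)*(1/(2*f)) = (-1 + f)/(2*f))
L(W) = 4/7 - W (L(W) = (-1 - 1*7)/(2*((-1*7))) - W = (1/2)*(-1 - 7)/(-7) - W = (1/2)*(-1/7)*(-8) - W = 4/7 - W)
L(5) + S(s, -8*7) = (4/7 - 1*5) - 8*7 = (4/7 - 5) - 56 = -31/7 - 56 = -423/7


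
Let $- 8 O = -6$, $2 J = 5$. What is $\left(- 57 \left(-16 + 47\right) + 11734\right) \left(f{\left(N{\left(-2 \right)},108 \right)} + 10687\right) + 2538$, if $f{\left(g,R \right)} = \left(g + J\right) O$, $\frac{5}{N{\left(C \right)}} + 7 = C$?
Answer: $\frac{2556825653}{24} \approx 1.0653 \cdot 10^{8}$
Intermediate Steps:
$J = \frac{5}{2}$ ($J = \frac{1}{2} \cdot 5 = \frac{5}{2} \approx 2.5$)
$N{\left(C \right)} = \frac{5}{-7 + C}$
$O = \frac{3}{4}$ ($O = \left(- \frac{1}{8}\right) \left(-6\right) = \frac{3}{4} \approx 0.75$)
$f{\left(g,R \right)} = \frac{15}{8} + \frac{3 g}{4}$ ($f{\left(g,R \right)} = \left(g + \frac{5}{2}\right) \frac{3}{4} = \left(\frac{5}{2} + g\right) \frac{3}{4} = \frac{15}{8} + \frac{3 g}{4}$)
$\left(- 57 \left(-16 + 47\right) + 11734\right) \left(f{\left(N{\left(-2 \right)},108 \right)} + 10687\right) + 2538 = \left(- 57 \left(-16 + 47\right) + 11734\right) \left(\left(\frac{15}{8} + \frac{3 \frac{5}{-7 - 2}}{4}\right) + 10687\right) + 2538 = \left(\left(-57\right) 31 + 11734\right) \left(\left(\frac{15}{8} + \frac{3 \frac{5}{-9}}{4}\right) + 10687\right) + 2538 = \left(-1767 + 11734\right) \left(\left(\frac{15}{8} + \frac{3 \cdot 5 \left(- \frac{1}{9}\right)}{4}\right) + 10687\right) + 2538 = 9967 \left(\left(\frac{15}{8} + \frac{3}{4} \left(- \frac{5}{9}\right)\right) + 10687\right) + 2538 = 9967 \left(\left(\frac{15}{8} - \frac{5}{12}\right) + 10687\right) + 2538 = 9967 \left(\frac{35}{24} + 10687\right) + 2538 = 9967 \cdot \frac{256523}{24} + 2538 = \frac{2556764741}{24} + 2538 = \frac{2556825653}{24}$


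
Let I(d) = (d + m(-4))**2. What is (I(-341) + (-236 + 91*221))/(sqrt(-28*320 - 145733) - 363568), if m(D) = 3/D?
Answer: -49688134147/132181845317 - 15306823*I*sqrt(3157)/2114909525072 ≈ -0.37591 - 0.00040666*I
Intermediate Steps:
I(d) = (-3/4 + d)**2 (I(d) = (d + 3/(-4))**2 = (d + 3*(-1/4))**2 = (d - 3/4)**2 = (-3/4 + d)**2)
(I(-341) + (-236 + 91*221))/(sqrt(-28*320 - 145733) - 363568) = ((-3 + 4*(-341))**2/16 + (-236 + 91*221))/(sqrt(-28*320 - 145733) - 363568) = ((-3 - 1364)**2/16 + (-236 + 20111))/(sqrt(-8960 - 145733) - 363568) = ((1/16)*(-1367)**2 + 19875)/(sqrt(-154693) - 363568) = ((1/16)*1868689 + 19875)/(7*I*sqrt(3157) - 363568) = (1868689/16 + 19875)/(-363568 + 7*I*sqrt(3157)) = 2186689/(16*(-363568 + 7*I*sqrt(3157)))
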